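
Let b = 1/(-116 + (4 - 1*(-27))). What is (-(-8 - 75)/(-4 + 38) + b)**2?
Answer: 170569/28900 ≈ 5.9020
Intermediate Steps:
b = -1/85 (b = 1/(-116 + (4 + 27)) = 1/(-116 + 31) = 1/(-85) = -1/85 ≈ -0.011765)
(-(-8 - 75)/(-4 + 38) + b)**2 = (-(-8 - 75)/(-4 + 38) - 1/85)**2 = (-(-83)/34 - 1/85)**2 = (-1*(-83/34) - 1/85)**2 = (83/34 - 1/85)**2 = (413/170)**2 = 170569/28900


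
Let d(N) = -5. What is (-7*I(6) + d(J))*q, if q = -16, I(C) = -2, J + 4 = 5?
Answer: -144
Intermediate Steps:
J = 1 (J = -4 + 5 = 1)
(-7*I(6) + d(J))*q = (-7*(-2) - 5)*(-16) = (14 - 5)*(-16) = 9*(-16) = -144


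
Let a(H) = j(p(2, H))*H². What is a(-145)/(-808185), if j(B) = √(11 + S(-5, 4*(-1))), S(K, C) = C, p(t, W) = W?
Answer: -4205*√7/161637 ≈ -0.068829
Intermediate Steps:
j(B) = √7 (j(B) = √(11 + 4*(-1)) = √(11 - 4) = √7)
a(H) = √7*H²
a(-145)/(-808185) = (√7*(-145)²)/(-808185) = (√7*21025)*(-1/808185) = (21025*√7)*(-1/808185) = -4205*√7/161637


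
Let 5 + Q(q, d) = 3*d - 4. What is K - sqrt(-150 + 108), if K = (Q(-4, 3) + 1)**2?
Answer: 1 - I*sqrt(42) ≈ 1.0 - 6.4807*I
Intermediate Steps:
Q(q, d) = -9 + 3*d (Q(q, d) = -5 + (3*d - 4) = -5 + (-4 + 3*d) = -9 + 3*d)
K = 1 (K = ((-9 + 3*3) + 1)**2 = ((-9 + 9) + 1)**2 = (0 + 1)**2 = 1**2 = 1)
K - sqrt(-150 + 108) = 1 - sqrt(-150 + 108) = 1 - sqrt(-42) = 1 - I*sqrt(42)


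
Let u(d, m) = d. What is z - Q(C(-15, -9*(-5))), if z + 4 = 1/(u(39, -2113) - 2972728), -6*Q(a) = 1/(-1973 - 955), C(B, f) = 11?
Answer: -208899791665/52224200352 ≈ -4.0001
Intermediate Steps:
Q(a) = 1/17568 (Q(a) = -1/(6*(-1973 - 955)) = -⅙/(-2928) = -⅙*(-1/2928) = 1/17568)
z = -11890757/2972689 (z = -4 + 1/(39 - 2972728) = -4 + 1/(-2972689) = -4 - 1/2972689 = -11890757/2972689 ≈ -4.0000)
z - Q(C(-15, -9*(-5))) = -11890757/2972689 - 1*1/17568 = -11890757/2972689 - 1/17568 = -208899791665/52224200352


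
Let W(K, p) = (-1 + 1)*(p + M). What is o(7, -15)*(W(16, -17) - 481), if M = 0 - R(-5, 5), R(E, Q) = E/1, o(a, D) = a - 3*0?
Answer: -3367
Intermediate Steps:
o(a, D) = a (o(a, D) = a + 0 = a)
R(E, Q) = E (R(E, Q) = E*1 = E)
M = 5 (M = 0 - 1*(-5) = 0 + 5 = 5)
W(K, p) = 0 (W(K, p) = (-1 + 1)*(p + 5) = 0*(5 + p) = 0)
o(7, -15)*(W(16, -17) - 481) = 7*(0 - 481) = 7*(-481) = -3367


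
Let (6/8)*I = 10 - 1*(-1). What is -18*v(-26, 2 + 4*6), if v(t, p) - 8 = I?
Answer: -408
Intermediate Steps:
I = 44/3 (I = 4*(10 - 1*(-1))/3 = 4*(10 + 1)/3 = (4/3)*11 = 44/3 ≈ 14.667)
v(t, p) = 68/3 (v(t, p) = 8 + 44/3 = 68/3)
-18*v(-26, 2 + 4*6) = -18*68/3 = -408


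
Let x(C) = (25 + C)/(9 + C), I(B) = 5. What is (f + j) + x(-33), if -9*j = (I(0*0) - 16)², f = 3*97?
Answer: 2501/9 ≈ 277.89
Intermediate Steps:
x(C) = (25 + C)/(9 + C)
f = 291
j = -121/9 (j = -(5 - 16)²/9 = -⅑*(-11)² = -⅑*121 = -121/9 ≈ -13.444)
(f + j) + x(-33) = (291 - 121/9) + (25 - 33)/(9 - 33) = 2498/9 - 8/(-24) = 2498/9 - 1/24*(-8) = 2498/9 + ⅓ = 2501/9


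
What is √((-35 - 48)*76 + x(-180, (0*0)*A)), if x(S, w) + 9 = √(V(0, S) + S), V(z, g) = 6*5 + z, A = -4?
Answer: √(-6317 + 5*I*√6) ≈ 0.077 + 79.48*I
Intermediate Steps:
V(z, g) = 30 + z
x(S, w) = -9 + √(30 + S) (x(S, w) = -9 + √((30 + 0) + S) = -9 + √(30 + S))
√((-35 - 48)*76 + x(-180, (0*0)*A)) = √((-35 - 48)*76 + (-9 + √(30 - 180))) = √(-83*76 + (-9 + √(-150))) = √(-6308 + (-9 + 5*I*√6)) = √(-6317 + 5*I*√6)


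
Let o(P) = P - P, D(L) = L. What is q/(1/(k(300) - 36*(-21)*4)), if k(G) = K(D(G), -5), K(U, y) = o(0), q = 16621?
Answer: 50261904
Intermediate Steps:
o(P) = 0
K(U, y) = 0
k(G) = 0
q/(1/(k(300) - 36*(-21)*4)) = 16621/(1/(0 - 36*(-21)*4)) = 16621/(1/(0 + 756*4)) = 16621/(1/(0 + 3024)) = 16621/(1/3024) = 16621*3024 = 50261904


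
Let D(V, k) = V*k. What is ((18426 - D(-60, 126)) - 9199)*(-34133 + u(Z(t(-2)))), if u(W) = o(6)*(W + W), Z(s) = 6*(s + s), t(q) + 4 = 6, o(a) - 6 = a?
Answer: -563321359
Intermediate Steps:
o(a) = 6 + a
t(q) = 2 (t(q) = -4 + 6 = 2)
Z(s) = 12*s (Z(s) = 6*(2*s) = 12*s)
u(W) = 24*W (u(W) = (6 + 6)*(W + W) = 12*(2*W) = 24*W)
((18426 - D(-60, 126)) - 9199)*(-34133 + u(Z(t(-2)))) = ((18426 - (-60)*126) - 9199)*(-34133 + 24*(12*2)) = ((18426 - 1*(-7560)) - 9199)*(-34133 + 24*24) = ((18426 + 7560) - 9199)*(-34133 + 576) = (25986 - 9199)*(-33557) = 16787*(-33557) = -563321359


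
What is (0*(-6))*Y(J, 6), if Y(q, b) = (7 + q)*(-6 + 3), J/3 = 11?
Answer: 0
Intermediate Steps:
J = 33 (J = 3*11 = 33)
Y(q, b) = -21 - 3*q (Y(q, b) = (7 + q)*(-3) = -21 - 3*q)
(0*(-6))*Y(J, 6) = (0*(-6))*(-21 - 3*33) = 0*(-21 - 99) = 0*(-120) = 0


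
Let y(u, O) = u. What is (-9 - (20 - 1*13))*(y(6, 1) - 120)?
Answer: 1824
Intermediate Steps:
(-9 - (20 - 1*13))*(y(6, 1) - 120) = (-9 - (20 - 1*13))*(6 - 120) = (-9 - (20 - 13))*(-114) = (-9 - 1*7)*(-114) = (-9 - 7)*(-114) = -16*(-114) = 1824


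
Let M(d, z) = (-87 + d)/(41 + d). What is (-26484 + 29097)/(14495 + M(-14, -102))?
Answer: 70551/391264 ≈ 0.18032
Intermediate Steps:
M(d, z) = (-87 + d)/(41 + d)
(-26484 + 29097)/(14495 + M(-14, -102)) = (-26484 + 29097)/(14495 + (-87 - 14)/(41 - 14)) = 2613/(14495 - 101/27) = 2613/(391264/27) = 2613*(27/391264) = 70551/391264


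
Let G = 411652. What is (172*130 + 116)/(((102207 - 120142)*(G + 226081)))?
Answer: -22476/11437741355 ≈ -1.9651e-6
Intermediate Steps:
(172*130 + 116)/(((102207 - 120142)*(G + 226081))) = (172*130 + 116)/(((102207 - 120142)*(411652 + 226081))) = (22360 + 116)/((-17935*637733)) = 22476/(-11437741355) = 22476*(-1/11437741355) = -22476/11437741355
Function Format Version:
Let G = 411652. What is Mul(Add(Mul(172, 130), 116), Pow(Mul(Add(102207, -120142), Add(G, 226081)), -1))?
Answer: Rational(-22476, 11437741355) ≈ -1.9651e-6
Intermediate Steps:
Mul(Add(Mul(172, 130), 116), Pow(Mul(Add(102207, -120142), Add(G, 226081)), -1)) = Mul(Add(Mul(172, 130), 116), Pow(Mul(Add(102207, -120142), Add(411652, 226081)), -1)) = Mul(Add(22360, 116), Pow(Mul(-17935, 637733), -1)) = Mul(22476, Pow(-11437741355, -1)) = Mul(22476, Rational(-1, 11437741355)) = Rational(-22476, 11437741355)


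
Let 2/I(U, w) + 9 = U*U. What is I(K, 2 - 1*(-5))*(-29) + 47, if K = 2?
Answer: 293/5 ≈ 58.600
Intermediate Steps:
I(U, w) = 2/(-9 + U**2) (I(U, w) = 2/(-9 + U*U) = 2/(-9 + U**2))
I(K, 2 - 1*(-5))*(-29) + 47 = (2/(-9 + 2**2))*(-29) + 47 = (2/(-9 + 4))*(-29) + 47 = (2/(-5))*(-29) + 47 = (2*(-1/5))*(-29) + 47 = -2/5*(-29) + 47 = 58/5 + 47 = 293/5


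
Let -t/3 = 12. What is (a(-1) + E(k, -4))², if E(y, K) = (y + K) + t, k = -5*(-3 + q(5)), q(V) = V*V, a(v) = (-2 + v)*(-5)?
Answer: 18225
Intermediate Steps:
t = -36 (t = -3*12 = -36)
a(v) = 10 - 5*v
q(V) = V²
k = -110 (k = -5*(-3 + 5²) = -5*(-3 + 25) = -5*22 = -110)
E(y, K) = -36 + K + y (E(y, K) = (y + K) - 36 = (K + y) - 36 = -36 + K + y)
(a(-1) + E(k, -4))² = ((10 - 5*(-1)) + (-36 - 4 - 110))² = ((10 + 5) - 150)² = (15 - 150)² = (-135)² = 18225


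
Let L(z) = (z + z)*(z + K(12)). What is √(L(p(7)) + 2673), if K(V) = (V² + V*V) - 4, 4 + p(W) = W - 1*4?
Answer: 7*√43 ≈ 45.902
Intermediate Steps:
p(W) = -8 + W (p(W) = -4 + (W - 1*4) = -4 + (W - 4) = -4 + (-4 + W) = -8 + W)
K(V) = -4 + 2*V² (K(V) = (V² + V²) - 4 = 2*V² - 4 = -4 + 2*V²)
L(z) = 2*z*(284 + z) (L(z) = (z + z)*(z + (-4 + 2*12²)) = (2*z)*(z + (-4 + 2*144)) = (2*z)*(z + (-4 + 288)) = (2*z)*(z + 284) = (2*z)*(284 + z) = 2*z*(284 + z))
√(L(p(7)) + 2673) = √(2*(-8 + 7)*(284 + (-8 + 7)) + 2673) = √(2*(-1)*(284 - 1) + 2673) = √(2*(-1)*283 + 2673) = √(-566 + 2673) = √2107 = 7*√43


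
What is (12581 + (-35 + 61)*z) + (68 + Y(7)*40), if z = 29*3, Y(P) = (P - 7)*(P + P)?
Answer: 14911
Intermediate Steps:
Y(P) = 2*P*(-7 + P) (Y(P) = (-7 + P)*(2*P) = 2*P*(-7 + P))
z = 87
(12581 + (-35 + 61)*z) + (68 + Y(7)*40) = (12581 + (-35 + 61)*87) + (68 + (2*7*(-7 + 7))*40) = (12581 + 26*87) + (68 + (2*7*0)*40) = (12581 + 2262) + (68 + 0*40) = 14843 + (68 + 0) = 14843 + 68 = 14911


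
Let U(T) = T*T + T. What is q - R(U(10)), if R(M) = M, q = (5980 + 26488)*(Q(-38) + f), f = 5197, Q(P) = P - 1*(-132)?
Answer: 171788078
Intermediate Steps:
Q(P) = 132 + P (Q(P) = P + 132 = 132 + P)
U(T) = T + T² (U(T) = T² + T = T + T²)
q = 171788188 (q = (5980 + 26488)*((132 - 38) + 5197) = 32468*(94 + 5197) = 32468*5291 = 171788188)
q - R(U(10)) = 171788188 - 10*(1 + 10) = 171788188 - 10*11 = 171788188 - 1*110 = 171788188 - 110 = 171788078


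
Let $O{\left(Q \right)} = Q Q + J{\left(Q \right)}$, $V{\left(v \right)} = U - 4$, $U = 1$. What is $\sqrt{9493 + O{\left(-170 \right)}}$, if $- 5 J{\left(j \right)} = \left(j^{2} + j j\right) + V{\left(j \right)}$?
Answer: $\frac{2 \sqrt{167710}}{5} \approx 163.81$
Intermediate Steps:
$V{\left(v \right)} = -3$ ($V{\left(v \right)} = 1 - 4 = -3$)
$J{\left(j \right)} = \frac{3}{5} - \frac{2 j^{2}}{5}$ ($J{\left(j \right)} = - \frac{\left(j^{2} + j j\right) - 3}{5} = - \frac{\left(j^{2} + j^{2}\right) - 3}{5} = - \frac{2 j^{2} - 3}{5} = - \frac{-3 + 2 j^{2}}{5} = \frac{3}{5} - \frac{2 j^{2}}{5}$)
$O{\left(Q \right)} = \frac{3}{5} + \frac{3 Q^{2}}{5}$ ($O{\left(Q \right)} = Q Q - \left(- \frac{3}{5} + \frac{2 Q^{2}}{5}\right) = Q^{2} - \left(- \frac{3}{5} + \frac{2 Q^{2}}{5}\right) = \frac{3}{5} + \frac{3 Q^{2}}{5}$)
$\sqrt{9493 + O{\left(-170 \right)}} = \sqrt{9493 + \left(\frac{3}{5} + \frac{3 \left(-170\right)^{2}}{5}\right)} = \sqrt{9493 + \left(\frac{3}{5} + \frac{3}{5} \cdot 28900\right)} = \sqrt{9493 + \left(\frac{3}{5} + 17340\right)} = \sqrt{9493 + \frac{86703}{5}} = \sqrt{\frac{134168}{5}} = \frac{2 \sqrt{167710}}{5}$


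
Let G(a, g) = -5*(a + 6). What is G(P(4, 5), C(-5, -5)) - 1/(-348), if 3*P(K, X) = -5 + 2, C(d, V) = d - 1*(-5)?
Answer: -8699/348 ≈ -24.997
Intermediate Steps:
C(d, V) = 5 + d (C(d, V) = d + 5 = 5 + d)
P(K, X) = -1 (P(K, X) = (-5 + 2)/3 = (1/3)*(-3) = -1)
G(a, g) = -30 - 5*a (G(a, g) = -5*(6 + a) = -30 - 5*a)
G(P(4, 5), C(-5, -5)) - 1/(-348) = (-30 - 5*(-1)) - 1/(-348) = (-30 + 5) - 1*(-1/348) = -25 + 1/348 = -8699/348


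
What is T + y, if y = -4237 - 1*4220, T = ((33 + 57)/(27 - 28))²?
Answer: -357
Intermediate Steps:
T = 8100 (T = (90/(-1))² = (90*(-1))² = (-90)² = 8100)
y = -8457 (y = -4237 - 4220 = -8457)
T + y = 8100 - 8457 = -357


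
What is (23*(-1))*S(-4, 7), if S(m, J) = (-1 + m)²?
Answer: -575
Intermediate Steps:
(23*(-1))*S(-4, 7) = (23*(-1))*(-1 - 4)² = -23*(-5)² = -23*25 = -575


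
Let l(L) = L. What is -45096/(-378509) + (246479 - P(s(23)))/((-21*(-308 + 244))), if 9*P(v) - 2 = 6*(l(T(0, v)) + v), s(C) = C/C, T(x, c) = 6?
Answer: 840179505119/4578444864 ≈ 183.51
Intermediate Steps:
s(C) = 1
P(v) = 38/9 + 2*v/3 (P(v) = 2/9 + (6*(6 + v))/9 = 2/9 + (36 + 6*v)/9 = 2/9 + (4 + 2*v/3) = 38/9 + 2*v/3)
-45096/(-378509) + (246479 - P(s(23)))/((-21*(-308 + 244))) = -45096/(-378509) + (246479 - (38/9 + (⅔)*1))/((-21*(-308 + 244))) = -45096*(-1/378509) + (246479 - (38/9 + ⅔))/((-21*(-64))) = 45096/378509 + (246479 - 1*44/9)/1344 = 45096/378509 + (246479 - 44/9)*(1/1344) = 45096/378509 + (2218267/9)*(1/1344) = 45096/378509 + 2218267/12096 = 840179505119/4578444864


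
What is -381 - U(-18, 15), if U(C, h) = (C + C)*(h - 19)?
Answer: -525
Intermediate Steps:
U(C, h) = 2*C*(-19 + h) (U(C, h) = (2*C)*(-19 + h) = 2*C*(-19 + h))
-381 - U(-18, 15) = -381 - 2*(-18)*(-19 + 15) = -381 - 2*(-18)*(-4) = -381 - 1*144 = -381 - 144 = -525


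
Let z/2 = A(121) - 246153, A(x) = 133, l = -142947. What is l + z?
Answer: -634987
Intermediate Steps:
z = -492040 (z = 2*(133 - 246153) = 2*(-246020) = -492040)
l + z = -142947 - 492040 = -634987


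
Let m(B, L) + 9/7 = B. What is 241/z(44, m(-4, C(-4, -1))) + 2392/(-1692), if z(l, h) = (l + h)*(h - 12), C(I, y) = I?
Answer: -24604225/13870593 ≈ -1.7738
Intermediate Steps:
m(B, L) = -9/7 + B
z(l, h) = (-12 + h)*(h + l) (z(l, h) = (h + l)*(-12 + h) = (-12 + h)*(h + l))
241/z(44, m(-4, C(-4, -1))) + 2392/(-1692) = 241/((-9/7 - 4)**2 - 12*(-9/7 - 4) - 12*44 + (-9/7 - 4)*44) + 2392/(-1692) = 241/((-37/7)**2 - 12*(-37/7) - 528 - 37/7*44) + 2392*(-1/1692) = 241/(1369/49 + 444/7 - 528 - 1628/7) - 598/423 = 241/(-32791/49) - 598/423 = 241*(-49/32791) - 598/423 = -11809/32791 - 598/423 = -24604225/13870593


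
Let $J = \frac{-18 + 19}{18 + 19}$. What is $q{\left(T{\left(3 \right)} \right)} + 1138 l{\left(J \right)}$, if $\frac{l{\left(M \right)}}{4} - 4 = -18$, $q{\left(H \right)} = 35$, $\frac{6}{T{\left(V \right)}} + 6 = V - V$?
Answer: $-63693$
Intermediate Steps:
$T{\left(V \right)} = -1$ ($T{\left(V \right)} = \frac{6}{-6 + \left(V - V\right)} = \frac{6}{-6 + 0} = \frac{6}{-6} = 6 \left(- \frac{1}{6}\right) = -1$)
$J = \frac{1}{37}$ ($J = 1 \cdot \frac{1}{37} = \frac{1}{37} \approx 0.027027$)
$l{\left(M \right)} = -56$ ($l{\left(M \right)} = 16 + 4 \left(-18\right) = 16 - 72 = -56$)
$q{\left(T{\left(3 \right)} \right)} + 1138 l{\left(J \right)} = 35 + 1138 \left(-56\right) = 35 - 63728 = -63693$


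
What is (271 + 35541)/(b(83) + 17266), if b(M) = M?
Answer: 35812/17349 ≈ 2.0642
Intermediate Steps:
(271 + 35541)/(b(83) + 17266) = (271 + 35541)/(83 + 17266) = 35812/17349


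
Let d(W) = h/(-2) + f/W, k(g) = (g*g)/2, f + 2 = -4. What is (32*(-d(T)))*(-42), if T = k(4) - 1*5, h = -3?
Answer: -672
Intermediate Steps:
f = -6 (f = -2 - 4 = -6)
k(g) = g²/2 (k(g) = g²*(½) = g²/2)
T = 3 (T = (½)*4² - 1*5 = (½)*16 - 5 = 8 - 5 = 3)
d(W) = 3/2 - 6/W (d(W) = -3/(-2) - 6/W = -3*(-½) - 6/W = 3/2 - 6/W)
(32*(-d(T)))*(-42) = (32*(-(3/2 - 6/3)))*(-42) = (32*(-(3/2 - 6*⅓)))*(-42) = (32*(-(3/2 - 2)))*(-42) = (32*(-1*(-½)))*(-42) = (32*(½))*(-42) = 16*(-42) = -672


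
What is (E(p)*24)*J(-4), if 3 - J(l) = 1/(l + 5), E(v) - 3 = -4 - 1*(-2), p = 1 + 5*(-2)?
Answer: 48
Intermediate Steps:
p = -9 (p = 1 - 10 = -9)
E(v) = 1 (E(v) = 3 + (-4 - 1*(-2)) = 3 + (-4 + 2) = 3 - 2 = 1)
J(l) = 3 - 1/(5 + l) (J(l) = 3 - 1/(l + 5) = 3 - 1/(5 + l))
(E(p)*24)*J(-4) = (1*24)*((14 + 3*(-4))/(5 - 4)) = 24*((14 - 12)/1) = 24*(1*2) = 24*2 = 48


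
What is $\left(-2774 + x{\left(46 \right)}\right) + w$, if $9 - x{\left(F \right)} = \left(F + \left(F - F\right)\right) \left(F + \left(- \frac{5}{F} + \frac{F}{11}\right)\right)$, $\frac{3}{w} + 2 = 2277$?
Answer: $- \frac{126835767}{25025} \approx -5068.4$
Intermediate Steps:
$w = \frac{3}{2275}$ ($w = \frac{3}{-2 + 2277} = \frac{3}{2275} \approx 0.0013187$)
$x{\left(F \right)} = 9 - F \left(- \frac{5}{F} + \frac{12 F}{11}\right)$ ($x{\left(F \right)} = 9 - \left(F + \left(F - F\right)\right) \left(F + \left(- \frac{5}{F} + \frac{F}{11}\right)\right) = 9 - \left(F + 0\right) \left(F + \left(- \frac{5}{F} + F \frac{1}{11}\right)\right) = 9 - F \left(F + \left(- \frac{5}{F} + \frac{F}{11}\right)\right) = 9 - F \left(- \frac{5}{F} + \frac{12 F}{11}\right)$)
$\left(-2774 + x{\left(46 \right)}\right) + w = \left(-2774 + \left(14 - \frac{12 \cdot 46^{2}}{11}\right)\right) + \frac{3}{2275} = \left(-2774 + \left(14 - \frac{25392}{11}\right)\right) + \frac{3}{2275} = \left(-2774 - \frac{25238}{11}\right) + \frac{3}{2275} = - \frac{55752}{11} + \frac{3}{2275} = - \frac{126835767}{25025}$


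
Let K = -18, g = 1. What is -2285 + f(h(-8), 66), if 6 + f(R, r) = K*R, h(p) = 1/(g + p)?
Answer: -16019/7 ≈ -2288.4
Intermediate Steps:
h(p) = 1/(1 + p)
f(R, r) = -6 - 18*R
-2285 + f(h(-8), 66) = -2285 + (-6 - 18/(1 - 8)) = -2285 + (-6 - 18/(-7)) = -2285 + (-6 - 18*(-⅐)) = -2285 + (-6 + 18/7) = -2285 - 24/7 = -16019/7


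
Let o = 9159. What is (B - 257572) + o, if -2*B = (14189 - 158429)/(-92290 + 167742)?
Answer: -4685796389/18863 ≈ -2.4841e+5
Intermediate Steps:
B = 18030/18863 (B = -(14189 - 158429)/(2*(-92290 + 167742)) = -(-72120)/75452 = -1/2*(-36060/18863) = 18030/18863 ≈ 0.95584)
(B - 257572) + o = (18030/18863 - 257572) + 9159 = -4858562606/18863 + 9159 = -4685796389/18863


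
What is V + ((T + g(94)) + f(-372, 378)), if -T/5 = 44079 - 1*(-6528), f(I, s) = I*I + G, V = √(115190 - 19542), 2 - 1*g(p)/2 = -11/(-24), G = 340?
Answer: -1371695/12 + 28*√122 ≈ -1.1400e+5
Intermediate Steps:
g(p) = 37/12 (g(p) = 4 - (-22)/(-24) = 4 - (-22)*(-1)/24 = 4 - 2*11/24 = 4 - 11/12 = 37/12)
V = 28*√122 (V = √95648 = 28*√122 ≈ 309.27)
f(I, s) = 340 + I² (f(I, s) = I*I + 340 = I² + 340 = 340 + I²)
T = -253035 (T = -5*(44079 - 1*(-6528)) = -5*(44079 + 6528) = -5*50607 = -253035)
V + ((T + g(94)) + f(-372, 378)) = 28*√122 + ((-253035 + 37/12) + (340 + (-372)²)) = 28*√122 + (-3036383/12 + (340 + 138384)) = 28*√122 + (-3036383/12 + 138724) = 28*√122 - 1371695/12 = -1371695/12 + 28*√122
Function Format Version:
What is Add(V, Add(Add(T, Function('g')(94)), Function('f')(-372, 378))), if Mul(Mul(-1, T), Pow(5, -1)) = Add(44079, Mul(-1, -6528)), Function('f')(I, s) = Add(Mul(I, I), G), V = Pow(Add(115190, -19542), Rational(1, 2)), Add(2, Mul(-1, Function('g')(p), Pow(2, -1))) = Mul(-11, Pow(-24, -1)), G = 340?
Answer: Add(Rational(-1371695, 12), Mul(28, Pow(122, Rational(1, 2)))) ≈ -1.1400e+5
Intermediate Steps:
Function('g')(p) = Rational(37, 12) (Function('g')(p) = Add(4, Mul(-2, Mul(-11, Pow(-24, -1)))) = Add(4, Mul(-2, Mul(-11, Rational(-1, 24)))) = Add(4, Mul(-2, Rational(11, 24))) = Add(4, Rational(-11, 12)) = Rational(37, 12))
V = Mul(28, Pow(122, Rational(1, 2))) (V = Pow(95648, Rational(1, 2)) = Mul(28, Pow(122, Rational(1, 2))) ≈ 309.27)
Function('f')(I, s) = Add(340, Pow(I, 2)) (Function('f')(I, s) = Add(Mul(I, I), 340) = Add(Pow(I, 2), 340) = Add(340, Pow(I, 2)))
T = -253035 (T = Mul(-5, Add(44079, Mul(-1, -6528))) = Mul(-5, Add(44079, 6528)) = Mul(-5, 50607) = -253035)
Add(V, Add(Add(T, Function('g')(94)), Function('f')(-372, 378))) = Add(Mul(28, Pow(122, Rational(1, 2))), Add(Add(-253035, Rational(37, 12)), Add(340, Pow(-372, 2)))) = Add(Mul(28, Pow(122, Rational(1, 2))), Add(Rational(-3036383, 12), Add(340, 138384))) = Add(Mul(28, Pow(122, Rational(1, 2))), Add(Rational(-3036383, 12), 138724)) = Add(Mul(28, Pow(122, Rational(1, 2))), Rational(-1371695, 12)) = Add(Rational(-1371695, 12), Mul(28, Pow(122, Rational(1, 2))))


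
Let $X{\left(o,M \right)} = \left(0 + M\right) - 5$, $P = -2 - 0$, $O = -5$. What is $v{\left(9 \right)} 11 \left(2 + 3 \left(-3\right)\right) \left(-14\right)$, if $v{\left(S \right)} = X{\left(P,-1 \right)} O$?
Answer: $32340$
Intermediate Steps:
$P = -2$ ($P = -2 + 0 = -2$)
$X{\left(o,M \right)} = -5 + M$ ($X{\left(o,M \right)} = M - 5 = -5 + M$)
$v{\left(S \right)} = 30$ ($v{\left(S \right)} = \left(-5 - 1\right) \left(-5\right) = \left(-6\right) \left(-5\right) = 30$)
$v{\left(9 \right)} 11 \left(2 + 3 \left(-3\right)\right) \left(-14\right) = 30 \cdot 11 \left(2 + 3 \left(-3\right)\right) \left(-14\right) = 30 \cdot 11 \left(2 - 9\right) \left(-14\right) = 30 \cdot 11 \left(-7\right) \left(-14\right) = 30 \left(\left(-77\right) \left(-14\right)\right) = 30 \cdot 1078 = 32340$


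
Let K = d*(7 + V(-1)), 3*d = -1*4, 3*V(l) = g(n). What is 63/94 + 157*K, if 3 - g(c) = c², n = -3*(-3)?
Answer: 1121797/282 ≈ 3978.0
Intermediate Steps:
n = 9
g(c) = 3 - c²
V(l) = -26 (V(l) = (3 - 1*9²)/3 = (3 - 1*81)/3 = (3 - 81)/3 = (⅓)*(-78) = -26)
d = -4/3 (d = (-1*4)/3 = (⅓)*(-4) = -4/3 ≈ -1.3333)
K = 76/3 (K = -4*(7 - 26)/3 = -4/3*(-19) = 76/3 ≈ 25.333)
63/94 + 157*K = 63/94 + 157*(76/3) = 63*(1/94) + 11932/3 = 63/94 + 11932/3 = 1121797/282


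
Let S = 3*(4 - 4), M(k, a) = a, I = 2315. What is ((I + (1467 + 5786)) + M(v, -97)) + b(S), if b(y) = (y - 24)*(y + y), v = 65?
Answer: 9471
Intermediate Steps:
S = 0 (S = 3*0 = 0)
b(y) = 2*y*(-24 + y) (b(y) = (-24 + y)*(2*y) = 2*y*(-24 + y))
((I + (1467 + 5786)) + M(v, -97)) + b(S) = ((2315 + (1467 + 5786)) - 97) + 2*0*(-24 + 0) = ((2315 + 7253) - 97) + 2*0*(-24) = (9568 - 97) + 0 = 9471 + 0 = 9471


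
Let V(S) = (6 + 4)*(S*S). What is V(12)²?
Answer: 2073600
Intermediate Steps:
V(S) = 10*S²
V(12)² = (10*12²)² = (10*144)² = 1440² = 2073600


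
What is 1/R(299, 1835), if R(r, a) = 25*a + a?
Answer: 1/47710 ≈ 2.0960e-5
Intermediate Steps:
R(r, a) = 26*a
1/R(299, 1835) = 1/(26*1835) = 1/47710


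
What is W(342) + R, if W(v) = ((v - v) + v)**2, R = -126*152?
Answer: 97812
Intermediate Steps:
R = -19152
W(v) = v**2 (W(v) = (0 + v)**2 = v**2)
W(342) + R = 342**2 - 19152 = 116964 - 19152 = 97812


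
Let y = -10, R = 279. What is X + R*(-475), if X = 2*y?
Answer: -132545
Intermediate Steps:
X = -20 (X = 2*(-10) = -20)
X + R*(-475) = -20 + 279*(-475) = -20 - 132525 = -132545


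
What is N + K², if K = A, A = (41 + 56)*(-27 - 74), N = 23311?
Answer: 96004520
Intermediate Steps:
A = -9797 (A = 97*(-101) = -9797)
K = -9797
N + K² = 23311 + (-9797)² = 23311 + 95981209 = 96004520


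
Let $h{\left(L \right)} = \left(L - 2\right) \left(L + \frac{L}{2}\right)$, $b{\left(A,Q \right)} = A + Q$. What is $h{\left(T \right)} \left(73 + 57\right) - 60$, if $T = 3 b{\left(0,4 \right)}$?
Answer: $23340$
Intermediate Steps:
$T = 12$ ($T = 3 \left(0 + 4\right) = 3 \cdot 4 = 12$)
$h{\left(L \right)} = \frac{3 L \left(-2 + L\right)}{2}$ ($h{\left(L \right)} = \left(-2 + L\right) \left(L + L \frac{1}{2}\right) = \left(-2 + L\right) \left(L + \frac{L}{2}\right) = \left(-2 + L\right) \frac{3 L}{2} = \frac{3 L \left(-2 + L\right)}{2}$)
$h{\left(T \right)} \left(73 + 57\right) - 60 = \frac{3}{2} \cdot 12 \left(-2 + 12\right) \left(73 + 57\right) - 60 = \frac{3}{2} \cdot 12 \cdot 10 \cdot 130 - 60 = 180 \cdot 130 - 60 = 23400 - 60 = 23340$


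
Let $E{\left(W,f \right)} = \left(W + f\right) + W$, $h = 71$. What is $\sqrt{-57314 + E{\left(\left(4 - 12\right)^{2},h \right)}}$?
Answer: $i \sqrt{57115} \approx 238.99 i$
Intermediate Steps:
$E{\left(W,f \right)} = f + 2 W$
$\sqrt{-57314 + E{\left(\left(4 - 12\right)^{2},h \right)}} = \sqrt{-57314 + \left(71 + 2 \left(4 - 12\right)^{2}\right)} = \sqrt{-57314 + \left(71 + 2 \left(-8\right)^{2}\right)} = \sqrt{-57314 + \left(71 + 2 \cdot 64\right)} = \sqrt{-57314 + \left(71 + 128\right)} = \sqrt{-57314 + 199} = \sqrt{-57115} = i \sqrt{57115}$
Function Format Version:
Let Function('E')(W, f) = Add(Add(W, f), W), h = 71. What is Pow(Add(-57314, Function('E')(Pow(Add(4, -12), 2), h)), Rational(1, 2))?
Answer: Mul(I, Pow(57115, Rational(1, 2))) ≈ Mul(238.99, I)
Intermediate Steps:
Function('E')(W, f) = Add(f, Mul(2, W))
Pow(Add(-57314, Function('E')(Pow(Add(4, -12), 2), h)), Rational(1, 2)) = Pow(Add(-57314, Add(71, Mul(2, Pow(Add(4, -12), 2)))), Rational(1, 2)) = Pow(Add(-57314, Add(71, Mul(2, Pow(-8, 2)))), Rational(1, 2)) = Pow(Add(-57314, Add(71, Mul(2, 64))), Rational(1, 2)) = Pow(Add(-57314, Add(71, 128)), Rational(1, 2)) = Pow(Add(-57314, 199), Rational(1, 2)) = Pow(-57115, Rational(1, 2)) = Mul(I, Pow(57115, Rational(1, 2)))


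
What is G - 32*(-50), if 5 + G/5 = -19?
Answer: 1480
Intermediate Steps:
G = -120 (G = -25 + 5*(-19) = -25 - 95 = -120)
G - 32*(-50) = -120 - 32*(-50) = -120 + 1600 = 1480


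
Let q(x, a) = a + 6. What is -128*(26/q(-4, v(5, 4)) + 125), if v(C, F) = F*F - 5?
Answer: -275328/17 ≈ -16196.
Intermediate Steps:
v(C, F) = -5 + F**2 (v(C, F) = F**2 - 5 = -5 + F**2)
q(x, a) = 6 + a
-128*(26/q(-4, v(5, 4)) + 125) = -128*(26/(6 + (-5 + 4**2)) + 125) = -128*(26/(6 + (-5 + 16)) + 125) = -128*(26/(6 + 11) + 125) = -128*(26/17 + 125) = -128*2151/17 = -275328/17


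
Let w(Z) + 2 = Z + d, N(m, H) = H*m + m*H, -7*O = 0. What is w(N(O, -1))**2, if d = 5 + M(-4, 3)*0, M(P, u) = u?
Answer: 9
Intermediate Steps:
O = 0 (O = -1/7*0 = 0)
d = 5 (d = 5 + 3*0 = 5 + 0 = 5)
N(m, H) = 2*H*m (N(m, H) = H*m + H*m = 2*H*m)
w(Z) = 3 + Z (w(Z) = -2 + (Z + 5) = -2 + (5 + Z) = 3 + Z)
w(N(O, -1))**2 = (3 + 2*(-1)*0)**2 = (3 + 0)**2 = 3**2 = 9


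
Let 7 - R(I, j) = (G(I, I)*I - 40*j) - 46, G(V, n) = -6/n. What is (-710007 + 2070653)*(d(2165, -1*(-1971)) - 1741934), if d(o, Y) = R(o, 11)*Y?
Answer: -1031920729630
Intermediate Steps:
R(I, j) = 59 + 40*j (R(I, j) = 7 - (((-6/I)*I - 40*j) - 46) = 7 - ((-6 - 40*j) - 46) = 7 - (-52 - 40*j) = 7 + (52 + 40*j) = 59 + 40*j)
d(o, Y) = 499*Y (d(o, Y) = (59 + 40*11)*Y = (59 + 440)*Y = 499*Y)
(-710007 + 2070653)*(d(2165, -1*(-1971)) - 1741934) = (-710007 + 2070653)*(499*(-1*(-1971)) - 1741934) = 1360646*(499*1971 - 1741934) = 1360646*(983529 - 1741934) = 1360646*(-758405) = -1031920729630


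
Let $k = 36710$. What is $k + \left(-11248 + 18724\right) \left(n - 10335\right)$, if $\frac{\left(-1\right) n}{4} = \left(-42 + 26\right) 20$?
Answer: $-67658470$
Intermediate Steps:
$n = 1280$ ($n = - 4 \left(-42 + 26\right) 20 = - 4 \left(\left(-16\right) 20\right) = \left(-4\right) \left(-320\right) = 1280$)
$k + \left(-11248 + 18724\right) \left(n - 10335\right) = 36710 + \left(-11248 + 18724\right) \left(1280 - 10335\right) = 36710 + 7476 \left(-9055\right) = 36710 - 67695180 = -67658470$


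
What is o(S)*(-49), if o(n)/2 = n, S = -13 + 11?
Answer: 196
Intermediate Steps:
S = -2
o(n) = 2*n
o(S)*(-49) = (2*(-2))*(-49) = -4*(-49) = 196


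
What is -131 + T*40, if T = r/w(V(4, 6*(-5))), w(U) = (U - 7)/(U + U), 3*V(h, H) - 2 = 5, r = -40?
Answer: 1469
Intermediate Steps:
V(h, H) = 7/3 (V(h, H) = ⅔ + (⅓)*5 = ⅔ + 5/3 = 7/3)
w(U) = (-7 + U)/(2*U) (w(U) = (-7 + U)/((2*U)) = (-7 + U)*(1/(2*U)) = (-7 + U)/(2*U))
T = 40 (T = -40*14/(3*(-7 + 7/3)) = -40/((½)*(3/7)*(-14/3)) = -40/(-1) = -40*(-1) = 40)
-131 + T*40 = -131 + 40*40 = -131 + 1600 = 1469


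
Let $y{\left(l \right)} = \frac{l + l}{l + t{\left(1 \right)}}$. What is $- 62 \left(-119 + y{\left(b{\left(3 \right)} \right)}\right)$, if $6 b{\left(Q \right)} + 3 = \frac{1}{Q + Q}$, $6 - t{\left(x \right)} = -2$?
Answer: $\frac{2001546}{271} \approx 7385.8$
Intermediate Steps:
$t{\left(x \right)} = 8$ ($t{\left(x \right)} = 6 - -2 = 6 + 2 = 8$)
$b{\left(Q \right)} = - \frac{1}{2} + \frac{1}{12 Q}$ ($b{\left(Q \right)} = - \frac{1}{2} + \frac{1}{6 \left(Q + Q\right)} = - \frac{1}{2} + \frac{1}{6 \cdot 2 Q} = - \frac{1}{2} + \frac{\frac{1}{2} \frac{1}{Q}}{6} = - \frac{1}{2} + \frac{1}{12 Q}$)
$y{\left(l \right)} = \frac{2 l}{8 + l}$ ($y{\left(l \right)} = \frac{l + l}{l + 8} = \frac{2 l}{8 + l}$)
$- 62 \left(-119 + y{\left(b{\left(3 \right)} \right)}\right) = - 62 \left(-119 + \frac{2 \frac{1 - 18}{12 \cdot 3}}{8 + \frac{1 - 18}{12 \cdot 3}}\right) = - 62 \left(-119 + \frac{2 \cdot \frac{1}{12} \cdot \frac{1}{3} \left(1 - 18\right)}{8 + \frac{1}{12} \cdot \frac{1}{3} \left(1 - 18\right)}\right) = - 62 \left(-119 + \frac{2 \cdot \frac{1}{12} \cdot \frac{1}{3} \left(-17\right)}{8 + \frac{1}{12} \cdot \frac{1}{3} \left(-17\right)}\right) = - 62 \left(-119 + 2 \left(- \frac{17}{36}\right) \frac{1}{8 - \frac{17}{36}}\right) = - 62 \left(-119 + 2 \left(- \frac{17}{36}\right) \frac{1}{\frac{271}{36}}\right) = - 62 \left(-119 + 2 \left(- \frac{17}{36}\right) \frac{36}{271}\right) = - 62 \left(-119 - \frac{34}{271}\right) = \left(-62\right) \left(- \frac{32283}{271}\right) = \frac{2001546}{271}$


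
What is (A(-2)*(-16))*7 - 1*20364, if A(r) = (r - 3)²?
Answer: -23164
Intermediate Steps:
A(r) = (-3 + r)²
(A(-2)*(-16))*7 - 1*20364 = ((-3 - 2)²*(-16))*7 - 1*20364 = ((-5)²*(-16))*7 - 20364 = (25*(-16))*7 - 20364 = -400*7 - 20364 = -2800 - 20364 = -23164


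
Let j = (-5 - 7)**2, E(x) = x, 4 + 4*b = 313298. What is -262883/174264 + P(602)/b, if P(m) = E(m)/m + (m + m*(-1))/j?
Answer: -41179484773/27297932808 ≈ -1.5085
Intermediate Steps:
b = 156647/2 (b = -1 + (1/4)*313298 = -1 + 156649/2 = 156647/2 ≈ 78324.)
j = 144 (j = (-12)**2 = 144)
P(m) = 1 (P(m) = m/m + (m + m*(-1))/144 = 1 + (m - m)*(1/144) = 1 + 0*(1/144) = 1 + 0 = 1)
-262883/174264 + P(602)/b = -262883/174264 + 1/(156647/2) = -262883*1/174264 + 1*(2/156647) = -262883/174264 + 2/156647 = -41179484773/27297932808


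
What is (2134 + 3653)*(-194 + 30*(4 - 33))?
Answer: -6157368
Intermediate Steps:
(2134 + 3653)*(-194 + 30*(4 - 33)) = 5787*(-194 + 30*(-29)) = 5787*(-194 - 870) = 5787*(-1064) = -6157368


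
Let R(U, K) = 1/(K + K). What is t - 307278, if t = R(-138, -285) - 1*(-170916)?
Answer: -77726341/570 ≈ -1.3636e+5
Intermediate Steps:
R(U, K) = 1/(2*K)
t = 97422119/570 (t = (1/2)/(-285) - 1*(-170916) = (1/2)*(-1/285) + 170916 = -1/570 + 170916 = 97422119/570 ≈ 1.7092e+5)
t - 307278 = 97422119/570 - 307278 = -77726341/570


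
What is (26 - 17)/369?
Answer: 1/41 ≈ 0.024390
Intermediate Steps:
(26 - 17)/369 = 9*(1/369) = 1/41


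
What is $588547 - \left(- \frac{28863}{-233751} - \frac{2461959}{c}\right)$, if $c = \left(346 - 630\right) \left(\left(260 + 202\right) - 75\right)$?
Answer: $\frac{559994224542069}{951522404} \approx 5.8852 \cdot 10^{5}$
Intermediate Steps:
$c = -109908$ ($c = - 284 \left(462 - 75\right) = \left(-284\right) 387 = -109908$)
$588547 - \left(- \frac{28863}{-233751} - \frac{2461959}{c}\right) = 588547 - \left(- \frac{28863}{-233751} - \frac{2461959}{-109908}\right) = 588547 - \left(\left(-28863\right) \left(- \frac{1}{233751}\right) - - \frac{273551}{12212}\right) = 588547 - \left(\frac{9621}{77917} + \frac{273551}{12212}\right) = 588547 - \frac{21431764919}{951522404} = \frac{559994224542069}{951522404}$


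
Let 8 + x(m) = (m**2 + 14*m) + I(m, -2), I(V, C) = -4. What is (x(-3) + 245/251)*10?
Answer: -110500/251 ≈ -440.24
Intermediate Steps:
x(m) = -12 + m**2 + 14*m (x(m) = -8 + ((m**2 + 14*m) - 4) = -8 + (-4 + m**2 + 14*m) = -12 + m**2 + 14*m)
(x(-3) + 245/251)*10 = ((-12 + (-3)**2 + 14*(-3)) + 245/251)*10 = ((-12 + 9 - 42) + 245*(1/251))*10 = (-45 + 245/251)*10 = -11050/251*10 = -110500/251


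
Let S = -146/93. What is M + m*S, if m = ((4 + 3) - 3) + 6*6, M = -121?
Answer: -17093/93 ≈ -183.80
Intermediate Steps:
m = 40 (m = (7 - 3) + 36 = 4 + 36 = 40)
S = -146/93 (S = -146*1/93 = -146/93 ≈ -1.5699)
M + m*S = -121 + 40*(-146/93) = -121 - 5840/93 = -17093/93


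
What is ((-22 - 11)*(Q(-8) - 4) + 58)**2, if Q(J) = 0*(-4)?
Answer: 36100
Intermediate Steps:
Q(J) = 0
((-22 - 11)*(Q(-8) - 4) + 58)**2 = ((-22 - 11)*(0 - 4) + 58)**2 = (-33*(-4) + 58)**2 = (132 + 58)**2 = 190**2 = 36100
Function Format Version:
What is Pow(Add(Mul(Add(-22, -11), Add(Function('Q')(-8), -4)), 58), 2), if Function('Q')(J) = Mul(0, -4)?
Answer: 36100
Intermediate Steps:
Function('Q')(J) = 0
Pow(Add(Mul(Add(-22, -11), Add(Function('Q')(-8), -4)), 58), 2) = Pow(Add(Mul(Add(-22, -11), Add(0, -4)), 58), 2) = Pow(Add(Mul(-33, -4), 58), 2) = Pow(Add(132, 58), 2) = Pow(190, 2) = 36100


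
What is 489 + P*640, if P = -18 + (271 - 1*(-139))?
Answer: 251369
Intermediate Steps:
P = 392 (P = -18 + (271 + 139) = -18 + 410 = 392)
489 + P*640 = 489 + 392*640 = 489 + 250880 = 251369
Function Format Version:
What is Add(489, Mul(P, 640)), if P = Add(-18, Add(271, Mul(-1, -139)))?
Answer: 251369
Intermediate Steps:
P = 392 (P = Add(-18, Add(271, 139)) = Add(-18, 410) = 392)
Add(489, Mul(P, 640)) = Add(489, Mul(392, 640)) = Add(489, 250880) = 251369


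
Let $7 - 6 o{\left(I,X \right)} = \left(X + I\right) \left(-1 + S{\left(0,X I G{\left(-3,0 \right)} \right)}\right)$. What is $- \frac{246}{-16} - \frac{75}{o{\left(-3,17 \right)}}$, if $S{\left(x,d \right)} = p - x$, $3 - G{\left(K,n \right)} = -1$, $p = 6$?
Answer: $\frac{1261}{56} \approx 22.518$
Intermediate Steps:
$G{\left(K,n \right)} = 4$ ($G{\left(K,n \right)} = 3 - -1 = 3 + 1 = 4$)
$S{\left(x,d \right)} = 6 - x$
$o{\left(I,X \right)} = \frac{7}{6} - \frac{5 I}{6} - \frac{5 X}{6}$ ($o{\left(I,X \right)} = \frac{7}{6} - \frac{\left(X + I\right) \left(-1 + \left(6 - 0\right)\right)}{6} = \frac{7}{6} - \frac{\left(I + X\right) \left(-1 + \left(6 + 0\right)\right)}{6} = \frac{7}{6} - \frac{\left(I + X\right) \left(-1 + 6\right)}{6} = \frac{7}{6} - \frac{\left(I + X\right) 5}{6} = \frac{7}{6} - \frac{5 I + 5 X}{6} = \frac{7}{6} - \left(\frac{5 I}{6} + \frac{5 X}{6}\right) = \frac{7}{6} - \frac{5 I}{6} - \frac{5 X}{6}$)
$- \frac{246}{-16} - \frac{75}{o{\left(-3,17 \right)}} = - \frac{246}{-16} - \frac{75}{\frac{7}{6} - - \frac{5}{2} - \frac{85}{6}} = \left(-246\right) \left(- \frac{1}{16}\right) - \frac{75}{\frac{7}{6} + \frac{5}{2} - \frac{85}{6}} = \frac{123}{8} - \frac{75}{- \frac{21}{2}} = \frac{123}{8} - - \frac{50}{7} = \frac{123}{8} + \frac{50}{7} = \frac{1261}{56}$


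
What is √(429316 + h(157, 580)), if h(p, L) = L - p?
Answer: √429739 ≈ 655.54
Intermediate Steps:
√(429316 + h(157, 580)) = √(429316 + (580 - 1*157)) = √(429316 + (580 - 157)) = √(429316 + 423) = √429739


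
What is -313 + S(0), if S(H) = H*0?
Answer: -313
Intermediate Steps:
S(H) = 0
-313 + S(0) = -313 + 0 = -313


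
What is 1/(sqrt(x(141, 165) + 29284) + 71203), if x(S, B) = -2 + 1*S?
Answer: 71203/5069837786 - sqrt(29423)/5069837786 ≈ 1.4011e-5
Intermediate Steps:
x(S, B) = -2 + S
1/(sqrt(x(141, 165) + 29284) + 71203) = 1/(sqrt((-2 + 141) + 29284) + 71203) = 1/(sqrt(139 + 29284) + 71203) = 1/(sqrt(29423) + 71203) = 1/(71203 + sqrt(29423))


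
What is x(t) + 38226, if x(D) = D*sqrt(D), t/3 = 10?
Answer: 38226 + 30*sqrt(30) ≈ 38390.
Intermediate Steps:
t = 30 (t = 3*10 = 30)
x(D) = D**(3/2)
x(t) + 38226 = 30**(3/2) + 38226 = 30*sqrt(30) + 38226 = 38226 + 30*sqrt(30)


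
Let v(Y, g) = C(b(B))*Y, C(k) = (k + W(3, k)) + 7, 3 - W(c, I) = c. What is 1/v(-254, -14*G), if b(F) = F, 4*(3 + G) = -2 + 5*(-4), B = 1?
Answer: -1/2032 ≈ -0.00049213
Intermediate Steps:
W(c, I) = 3 - c
G = -17/2 (G = -3 + (-2 + 5*(-4))/4 = -3 + (-2 - 20)/4 = -3 + (1/4)*(-22) = -3 - 11/2 = -17/2 ≈ -8.5000)
C(k) = 7 + k (C(k) = (k + (3 - 1*3)) + 7 = (k + (3 - 3)) + 7 = (k + 0) + 7 = k + 7 = 7 + k)
v(Y, g) = 8*Y (v(Y, g) = (7 + 1)*Y = 8*Y)
1/v(-254, -14*G) = 1/(8*(-254)) = 1/(-2032) = -1/2032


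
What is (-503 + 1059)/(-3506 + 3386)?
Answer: -139/30 ≈ -4.6333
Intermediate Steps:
(-503 + 1059)/(-3506 + 3386) = 556/(-120) = 556*(-1/120) = -139/30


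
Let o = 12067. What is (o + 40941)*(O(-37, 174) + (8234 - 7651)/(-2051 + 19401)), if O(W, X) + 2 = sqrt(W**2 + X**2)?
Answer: -904236968/8675 + 53008*sqrt(31645) ≈ 9.3254e+6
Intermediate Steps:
O(W, X) = -2 + sqrt(W**2 + X**2)
(o + 40941)*(O(-37, 174) + (8234 - 7651)/(-2051 + 19401)) = (12067 + 40941)*((-2 + sqrt((-37)**2 + 174**2)) + (8234 - 7651)/(-2051 + 19401)) = 53008*((-2 + sqrt(1369 + 30276)) + 583/17350) = 53008*((-2 + sqrt(31645)) + 583*(1/17350)) = 53008*((-2 + sqrt(31645)) + 583/17350) = 53008*(-34117/17350 + sqrt(31645)) = -904236968/8675 + 53008*sqrt(31645)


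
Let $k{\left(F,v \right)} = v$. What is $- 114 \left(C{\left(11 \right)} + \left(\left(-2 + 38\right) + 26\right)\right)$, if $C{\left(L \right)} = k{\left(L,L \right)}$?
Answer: $-8322$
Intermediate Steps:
$C{\left(L \right)} = L$
$- 114 \left(C{\left(11 \right)} + \left(\left(-2 + 38\right) + 26\right)\right) = - 114 \left(11 + \left(\left(-2 + 38\right) + 26\right)\right) = - 114 \left(11 + \left(36 + 26\right)\right) = - 114 \left(11 + 62\right) = \left(-114\right) 73 = -8322$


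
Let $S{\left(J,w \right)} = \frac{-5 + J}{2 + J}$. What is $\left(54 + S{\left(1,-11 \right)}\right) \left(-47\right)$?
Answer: $- \frac{7426}{3} \approx -2475.3$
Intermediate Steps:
$S{\left(J,w \right)} = \frac{-5 + J}{2 + J}$
$\left(54 + S{\left(1,-11 \right)}\right) \left(-47\right) = \left(54 + \frac{-5 + 1}{2 + 1}\right) \left(-47\right) = \left(54 + \frac{1}{3} \left(-4\right)\right) \left(-47\right) = \left(54 - \frac{4}{3}\right) \left(-47\right) = \frac{158}{3} \left(-47\right) = - \frac{7426}{3}$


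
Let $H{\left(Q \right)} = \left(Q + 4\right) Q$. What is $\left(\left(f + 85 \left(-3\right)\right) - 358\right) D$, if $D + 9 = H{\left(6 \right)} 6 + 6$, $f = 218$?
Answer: $-141015$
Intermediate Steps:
$H{\left(Q \right)} = Q \left(4 + Q\right)$ ($H{\left(Q \right)} = \left(4 + Q\right) Q = Q \left(4 + Q\right)$)
$D = 357$ ($D = -9 + \left(6 \left(4 + 6\right) 6 + 6\right) = -9 + \left(6 \cdot 10 \cdot 6 + 6\right) = -9 + \left(60 \cdot 6 + 6\right) = -9 + \left(360 + 6\right) = -9 + 366 = 357$)
$\left(\left(f + 85 \left(-3\right)\right) - 358\right) D = \left(\left(218 + 85 \left(-3\right)\right) - 358\right) 357 = \left(\left(218 - 255\right) - 358\right) 357 = \left(-37 - 358\right) 357 = \left(-395\right) 357 = -141015$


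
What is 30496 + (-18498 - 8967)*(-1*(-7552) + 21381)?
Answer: -794614349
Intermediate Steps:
30496 + (-18498 - 8967)*(-1*(-7552) + 21381) = 30496 - 27465*(7552 + 21381) = 30496 - 27465*28933 = 30496 - 794644845 = -794614349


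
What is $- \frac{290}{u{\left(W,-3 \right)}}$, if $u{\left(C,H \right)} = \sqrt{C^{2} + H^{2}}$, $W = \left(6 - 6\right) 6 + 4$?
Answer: $-58$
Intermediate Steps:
$W = 4$ ($W = \left(6 - 6\right) 6 + 4 = 0 \cdot 6 + 4 = 0 + 4 = 4$)
$- \frac{290}{u{\left(W,-3 \right)}} = - \frac{290}{\sqrt{4^{2} + \left(-3\right)^{2}}} = - \frac{290}{\sqrt{16 + 9}} = - \frac{290}{\sqrt{25}} = - \frac{290}{5} = \left(-290\right) \frac{1}{5} = -58$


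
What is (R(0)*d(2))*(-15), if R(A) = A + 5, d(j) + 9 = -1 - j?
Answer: 900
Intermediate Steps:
d(j) = -10 - j (d(j) = -9 + (-1 - j) = -10 - j)
R(A) = 5 + A
(R(0)*d(2))*(-15) = ((5 + 0)*(-10 - 1*2))*(-15) = (5*(-10 - 2))*(-15) = (5*(-12))*(-15) = -60*(-15) = 900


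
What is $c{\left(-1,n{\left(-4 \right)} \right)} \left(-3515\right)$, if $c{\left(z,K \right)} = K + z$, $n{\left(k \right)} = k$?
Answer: $17575$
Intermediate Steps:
$c{\left(-1,n{\left(-4 \right)} \right)} \left(-3515\right) = \left(-4 - 1\right) \left(-3515\right) = \left(-5\right) \left(-3515\right) = 17575$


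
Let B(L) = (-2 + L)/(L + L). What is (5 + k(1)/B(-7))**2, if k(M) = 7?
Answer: 20449/81 ≈ 252.46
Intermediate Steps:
B(L) = (-2 + L)/(2*L) (B(L) = (-2 + L)/((2*L)) = (-2 + L)*(1/(2*L)) = (-2 + L)/(2*L))
(5 + k(1)/B(-7))**2 = (5 + 7/(((1/2)*(-2 - 7)/(-7))))**2 = (5 + 7/(((1/2)*(-1/7)*(-9))))**2 = (5 + 7/(9/14))**2 = (5 + 7*(14/9))**2 = (5 + 98/9)**2 = (143/9)**2 = 20449/81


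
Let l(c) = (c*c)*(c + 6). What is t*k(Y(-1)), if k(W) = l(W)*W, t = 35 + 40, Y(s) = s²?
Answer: 525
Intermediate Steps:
l(c) = c²*(6 + c)
t = 75
k(W) = W³*(6 + W) (k(W) = (W²*(6 + W))*W = W³*(6 + W))
t*k(Y(-1)) = 75*(((-1)²)³*(6 + (-1)²)) = 75*(1³*(6 + 1)) = 75*(1*7) = 75*7 = 525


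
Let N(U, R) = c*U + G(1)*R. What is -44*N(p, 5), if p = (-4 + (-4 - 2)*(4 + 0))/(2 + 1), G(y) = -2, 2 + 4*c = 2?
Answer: 440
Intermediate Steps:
c = 0 (c = -1/2 + (1/4)*2 = -1/2 + 1/2 = 0)
p = -28/3 (p = (-4 - 6*4)/3 = (-4 - 24)*(1/3) = -28*1/3 = -28/3 ≈ -9.3333)
N(U, R) = -2*R (N(U, R) = 0*U - 2*R = 0 - 2*R = -2*R)
-44*N(p, 5) = -(-88)*5 = -44*(-10) = 440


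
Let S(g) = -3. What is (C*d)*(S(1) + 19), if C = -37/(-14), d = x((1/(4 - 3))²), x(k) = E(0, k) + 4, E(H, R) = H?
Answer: 1184/7 ≈ 169.14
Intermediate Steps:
x(k) = 4 (x(k) = 0 + 4 = 4)
d = 4
C = 37/14 (C = -37*(-1/14) = 37/14 ≈ 2.6429)
(C*d)*(S(1) + 19) = ((37/14)*4)*(-3 + 19) = (74/7)*16 = 1184/7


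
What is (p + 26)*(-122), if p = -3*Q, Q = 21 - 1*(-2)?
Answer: 5246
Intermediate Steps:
Q = 23 (Q = 21 + 2 = 23)
p = -69 (p = -3*23 = -69)
(p + 26)*(-122) = (-69 + 26)*(-122) = -43*(-122) = 5246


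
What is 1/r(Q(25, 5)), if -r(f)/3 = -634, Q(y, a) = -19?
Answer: 1/1902 ≈ 0.00052576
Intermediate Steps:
r(f) = 1902 (r(f) = -3*(-634) = 1902)
1/r(Q(25, 5)) = 1/1902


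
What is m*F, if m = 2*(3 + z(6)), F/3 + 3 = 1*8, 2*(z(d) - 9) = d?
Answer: 450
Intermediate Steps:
z(d) = 9 + d/2
F = 15 (F = -9 + 3*(1*8) = -9 + 3*8 = -9 + 24 = 15)
m = 30 (m = 2*(3 + (9 + (½)*6)) = 2*(3 + (9 + 3)) = 2*(3 + 12) = 2*15 = 30)
m*F = 30*15 = 450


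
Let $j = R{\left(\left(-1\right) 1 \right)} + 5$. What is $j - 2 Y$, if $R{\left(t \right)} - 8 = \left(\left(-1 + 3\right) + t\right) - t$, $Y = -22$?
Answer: $59$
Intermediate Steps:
$R{\left(t \right)} = 10$ ($R{\left(t \right)} = 8 + \left(\left(\left(-1 + 3\right) + t\right) - t\right) = 8 + \left(\left(2 + t\right) - t\right) = 8 + 2 = 10$)
$j = 15$ ($j = 10 + 5 = 15$)
$j - 2 Y = 15 - -44 = 15 + 44 = 59$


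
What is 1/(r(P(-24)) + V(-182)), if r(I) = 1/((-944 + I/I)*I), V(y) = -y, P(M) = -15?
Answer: 14145/2574391 ≈ 0.0054945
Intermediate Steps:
r(I) = -1/(943*I) (r(I) = 1/((-944 + 1)*I) = 1/((-943)*I) = -1/(943*I))
1/(r(P(-24)) + V(-182)) = 1/(-1/943/(-15) - 1*(-182)) = 1/(-1/943*(-1/15) + 182) = 1/(1/14145 + 182) = 1/(2574391/14145) = 14145/2574391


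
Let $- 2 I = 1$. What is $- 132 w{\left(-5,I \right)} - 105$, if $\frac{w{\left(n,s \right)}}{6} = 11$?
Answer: $-8817$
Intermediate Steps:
$I = - \frac{1}{2}$ ($I = \left(- \frac{1}{2}\right) 1 = - \frac{1}{2} \approx -0.5$)
$w{\left(n,s \right)} = 66$ ($w{\left(n,s \right)} = 6 \cdot 11 = 66$)
$- 132 w{\left(-5,I \right)} - 105 = \left(-132\right) 66 - 105 = -8712 - 105 = -8817$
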